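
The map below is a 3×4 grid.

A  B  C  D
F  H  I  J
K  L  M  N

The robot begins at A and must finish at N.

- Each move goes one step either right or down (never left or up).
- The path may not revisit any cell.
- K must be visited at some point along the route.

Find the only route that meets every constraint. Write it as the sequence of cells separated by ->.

Moves only go right or down, so the column and row indices never decrease.
Route from A: down 2 to K, right 3 to N — 5 moves in all.
Check: all required cells visited.

A -> F -> K -> L -> M -> N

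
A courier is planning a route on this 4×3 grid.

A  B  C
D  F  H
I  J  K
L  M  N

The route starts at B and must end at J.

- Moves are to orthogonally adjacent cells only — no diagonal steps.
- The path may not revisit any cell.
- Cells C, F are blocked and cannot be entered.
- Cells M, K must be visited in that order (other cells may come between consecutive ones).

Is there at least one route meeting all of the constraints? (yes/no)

yes

One route that works: B → A → D → I → L → M → N → K → J.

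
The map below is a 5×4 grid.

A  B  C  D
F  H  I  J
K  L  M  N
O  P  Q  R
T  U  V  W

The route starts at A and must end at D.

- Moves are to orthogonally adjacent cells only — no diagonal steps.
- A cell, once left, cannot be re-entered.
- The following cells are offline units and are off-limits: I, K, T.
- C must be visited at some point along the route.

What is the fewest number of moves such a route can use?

3

Any route passes through C somewhere between A and D. Summing Manhattan distances along the two legs (A → C → D) gives a lower bound of 2 + 1 = 3 moves.
A route of 3 moves achieves this: A → B → C → D.
Since 3 matches the lower bound, it is optimal.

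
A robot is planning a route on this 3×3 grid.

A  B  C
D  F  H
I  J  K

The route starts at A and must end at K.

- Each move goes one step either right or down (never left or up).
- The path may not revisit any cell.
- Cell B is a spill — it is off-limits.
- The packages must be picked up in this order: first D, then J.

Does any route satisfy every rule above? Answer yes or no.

yes

One route that works: A → D → I → J → K.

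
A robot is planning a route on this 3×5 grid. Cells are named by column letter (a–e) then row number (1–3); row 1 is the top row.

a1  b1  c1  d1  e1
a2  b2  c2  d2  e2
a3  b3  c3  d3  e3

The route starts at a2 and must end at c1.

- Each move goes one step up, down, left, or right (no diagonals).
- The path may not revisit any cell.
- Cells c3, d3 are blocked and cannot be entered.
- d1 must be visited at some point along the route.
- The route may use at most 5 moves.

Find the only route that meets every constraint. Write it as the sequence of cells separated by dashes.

a2 - b2 - c2 - d2 - d1 - c1

Any route must reach d1 and still end at c1 within 5 moves, so the order of the required stops is forced.
Route from a2: 3× right (reaching d2), up to d1, left to c1 — 5 moves in all.
Check: all required cells visited; 5 ≤ 5 moves.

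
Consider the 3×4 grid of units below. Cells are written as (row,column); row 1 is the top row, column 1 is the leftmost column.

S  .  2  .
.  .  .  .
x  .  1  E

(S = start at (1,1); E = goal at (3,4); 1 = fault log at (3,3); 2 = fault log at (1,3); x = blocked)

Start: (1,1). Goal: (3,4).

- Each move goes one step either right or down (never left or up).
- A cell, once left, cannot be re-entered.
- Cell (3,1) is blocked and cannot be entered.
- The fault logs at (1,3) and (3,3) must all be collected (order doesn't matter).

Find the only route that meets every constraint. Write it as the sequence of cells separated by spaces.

Moves only go right or down, so the column and row indices never decrease.
Route from (1,1): right 2 to (1,3), down 2 to (3,3), right 1 to (3,4) — 5 moves in all.
Check: all required cells visited.

(1,1) (1,2) (1,3) (2,3) (3,3) (3,4)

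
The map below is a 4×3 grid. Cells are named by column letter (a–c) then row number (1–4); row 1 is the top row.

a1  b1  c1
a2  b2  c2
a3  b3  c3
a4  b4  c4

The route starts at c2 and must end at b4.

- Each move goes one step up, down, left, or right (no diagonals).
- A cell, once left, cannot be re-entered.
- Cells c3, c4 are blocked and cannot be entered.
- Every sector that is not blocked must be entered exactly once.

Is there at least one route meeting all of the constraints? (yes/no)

One route that works: c2 → c1 → b1 → a1 → a2 → b2 → b3 → a3 → a4 → b4.

yes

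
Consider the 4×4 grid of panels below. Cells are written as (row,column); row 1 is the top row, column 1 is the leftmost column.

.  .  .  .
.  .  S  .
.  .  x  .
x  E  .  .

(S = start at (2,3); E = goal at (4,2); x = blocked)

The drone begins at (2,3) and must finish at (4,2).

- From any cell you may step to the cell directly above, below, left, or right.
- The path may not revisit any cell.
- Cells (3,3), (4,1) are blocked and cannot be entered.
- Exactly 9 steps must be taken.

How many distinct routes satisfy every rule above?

4

Need simple routes of exactly 9 moves from (2,3) to (4,2) (Manhattan distance 3, so 3 moves are spent on a detour and 3 undoing it).
Enumerating: (2,3) (2,2) (1,2) (1,3) (1,4) (2,4) (3,4) (4,4) (4,3) (4,2) | (2,3) (2,4) (1,4) (1,3) (1,2) (2,2) (2,1) (3,1) (3,2) (4,2) | (2,3) (2,4) (1,4) (1,3) (1,2) (1,1) (2,1) (3,1) (3,2) (4,2) | (2,3) (2,4) (1,4) (1,3) (1,2) (1,1) (2,1) (2,2) (3,2) (4,2).
That gives 4 routes.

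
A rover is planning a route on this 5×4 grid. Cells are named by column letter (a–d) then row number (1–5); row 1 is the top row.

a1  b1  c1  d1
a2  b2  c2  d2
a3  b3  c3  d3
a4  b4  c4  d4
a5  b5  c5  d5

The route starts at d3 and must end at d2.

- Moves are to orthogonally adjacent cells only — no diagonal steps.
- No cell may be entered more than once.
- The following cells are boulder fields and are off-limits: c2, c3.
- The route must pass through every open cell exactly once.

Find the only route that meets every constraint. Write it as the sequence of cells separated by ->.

Need to visit all 18 open cells exactly once, starting at d3 and ending at d2.
Cell a5 has only two open neighbours (a4 and b5), so the path must pass straight through it: one of those is the cell it's entered from and the other is where it exits.
Route from d3: 2× down (reaching d5), left to c5, up to c4, left to b4, down to b5, left to a5, 2× up (reaching a3), right to b3, up to b2, left to a2, up to a1, 3× right (reaching d1), down to d2 — 17 moves in all.
Check: all 18 open cells covered.

d3 -> d4 -> d5 -> c5 -> c4 -> b4 -> b5 -> a5 -> a4 -> a3 -> b3 -> b2 -> a2 -> a1 -> b1 -> c1 -> d1 -> d2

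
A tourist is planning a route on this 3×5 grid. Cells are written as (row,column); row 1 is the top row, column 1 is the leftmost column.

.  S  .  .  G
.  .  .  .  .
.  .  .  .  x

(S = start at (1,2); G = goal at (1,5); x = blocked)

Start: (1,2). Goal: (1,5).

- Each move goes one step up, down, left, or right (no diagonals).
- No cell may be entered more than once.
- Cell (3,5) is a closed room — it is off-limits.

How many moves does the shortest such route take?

3

The Manhattan distance from (1,2) to (1,5) is |1−1| + |2−5| = 3, so at least 3 moves are needed.
A route of 3 moves achieves this: (1,2) → (1,3) → (1,4) → (1,5).
Since 3 matches the lower bound, it is optimal.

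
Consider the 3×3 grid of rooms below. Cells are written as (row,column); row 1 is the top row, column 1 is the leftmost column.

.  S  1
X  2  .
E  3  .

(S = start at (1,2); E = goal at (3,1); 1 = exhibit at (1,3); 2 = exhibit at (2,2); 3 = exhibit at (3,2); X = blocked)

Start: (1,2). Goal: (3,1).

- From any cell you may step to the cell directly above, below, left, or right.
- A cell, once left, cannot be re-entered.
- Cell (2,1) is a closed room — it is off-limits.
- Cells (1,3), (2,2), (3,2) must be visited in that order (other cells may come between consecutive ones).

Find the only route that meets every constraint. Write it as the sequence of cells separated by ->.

The waypoints must appear in the order (1,3), (2,2), (3,2), with no cell reused.
Route from (1,2): right 1 to (1,3), down 1 to (2,3), left 1 to (2,2), down 1 to (3,2), left 1 to (3,1) — 5 moves in all.
Check: order respected (1 at step 1, 2 at step 3, 3 at step 4).

(1,2) -> (1,3) -> (2,3) -> (2,2) -> (3,2) -> (3,1)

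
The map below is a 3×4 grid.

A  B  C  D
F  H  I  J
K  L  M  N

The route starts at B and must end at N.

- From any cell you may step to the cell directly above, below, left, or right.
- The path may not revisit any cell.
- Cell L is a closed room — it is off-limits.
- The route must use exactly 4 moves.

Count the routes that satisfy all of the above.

Need simple routes of exactly 4 moves from B to N (Manhattan distance 4, so 0 moves are spent on a detour and 0 undoing it).
Enumerating: B H I M N | B H I J N | B C I M N | B C I J N | B C D J N.
That gives 5 routes.

5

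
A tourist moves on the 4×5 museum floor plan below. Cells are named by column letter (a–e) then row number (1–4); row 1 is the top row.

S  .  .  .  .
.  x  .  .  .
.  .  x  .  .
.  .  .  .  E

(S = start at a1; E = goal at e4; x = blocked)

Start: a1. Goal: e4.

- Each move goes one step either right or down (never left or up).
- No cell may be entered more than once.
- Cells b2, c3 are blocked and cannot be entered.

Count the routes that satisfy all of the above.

A right/down-only route from a1 to e4 makes exactly 3 down-moves and 4 right-moves in some order.
With no other constraints that would be C(7,3) = 35 routes.
Subtract routes through each blocked cell (inclusion–exclusion for overlaps): − through b2: 20 − through c3: 18 + through b2&c3: 12 → 9.
That gives 9 routes.

9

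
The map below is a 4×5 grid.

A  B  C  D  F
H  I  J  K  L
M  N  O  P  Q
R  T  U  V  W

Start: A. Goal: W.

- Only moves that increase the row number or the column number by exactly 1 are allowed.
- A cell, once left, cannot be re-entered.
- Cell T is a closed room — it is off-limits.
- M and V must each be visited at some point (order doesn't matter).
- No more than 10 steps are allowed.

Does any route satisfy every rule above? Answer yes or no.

yes

One route that works: A → H → M → N → O → U → V → W.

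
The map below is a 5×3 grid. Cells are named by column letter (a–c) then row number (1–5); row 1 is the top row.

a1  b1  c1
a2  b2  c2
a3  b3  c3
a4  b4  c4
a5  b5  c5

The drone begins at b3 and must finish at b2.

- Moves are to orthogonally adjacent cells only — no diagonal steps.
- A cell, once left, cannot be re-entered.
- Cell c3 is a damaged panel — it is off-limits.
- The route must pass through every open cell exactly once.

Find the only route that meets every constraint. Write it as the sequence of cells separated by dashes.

b3 - b4 - c4 - c5 - b5 - a5 - a4 - a3 - a2 - a1 - b1 - c1 - c2 - b2

Need to visit all 14 open cells exactly once, starting at b3 and ending at b2.
Cell c5 has only two open neighbours (c4 and b5), so the path must pass straight through it: one of those is the cell it's entered from and the other is where it exits.
Route from b3: down 1 to b4, right 1 to c4, down 1 to c5, left 2 to a5, up 4 to a1, right 2 to c1, down 1 to c2, left 1 to b2 — 13 moves in all.
Check: all 14 open cells covered.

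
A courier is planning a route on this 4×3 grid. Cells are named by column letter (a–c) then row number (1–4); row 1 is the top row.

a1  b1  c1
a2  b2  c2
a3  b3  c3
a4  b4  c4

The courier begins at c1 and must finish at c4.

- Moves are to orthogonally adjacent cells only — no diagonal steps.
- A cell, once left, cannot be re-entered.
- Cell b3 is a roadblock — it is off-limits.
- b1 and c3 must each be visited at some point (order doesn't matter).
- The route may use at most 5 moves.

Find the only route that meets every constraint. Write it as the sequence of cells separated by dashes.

The budget equals the shortest possible length, so every move has to be on a shortest route through the required cells.
Route from c1: left 1 to b1, down 1 to b2, right 1 to c2, down 2 to c4 — 5 moves in all.
Check: all required cells visited; 5 ≤ 5 moves.

c1 - b1 - b2 - c2 - c3 - c4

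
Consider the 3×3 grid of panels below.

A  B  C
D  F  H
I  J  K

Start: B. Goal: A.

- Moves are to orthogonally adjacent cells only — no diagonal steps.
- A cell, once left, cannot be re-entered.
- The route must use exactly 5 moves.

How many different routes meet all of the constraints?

Need simple routes of exactly 5 moves from B to A (Manhattan distance 1, so 2 moves are spent on a detour and 2 undoing it).
Enumerating: B F J I D A | B C H F D A.
That gives 2 routes.

2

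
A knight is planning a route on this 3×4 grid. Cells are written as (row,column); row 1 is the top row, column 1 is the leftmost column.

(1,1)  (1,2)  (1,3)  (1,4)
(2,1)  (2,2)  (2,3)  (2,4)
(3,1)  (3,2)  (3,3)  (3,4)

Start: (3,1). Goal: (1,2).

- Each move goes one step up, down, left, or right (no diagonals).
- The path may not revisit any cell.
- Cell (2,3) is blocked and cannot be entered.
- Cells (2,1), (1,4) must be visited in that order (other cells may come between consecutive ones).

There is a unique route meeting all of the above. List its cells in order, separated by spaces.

The waypoints must appear in the order (2,1), (1,4), with no cell reused.
Route from (3,1): up 1 to (2,1), right 1 to (2,2), down 1 to (3,2), right 2 to (3,4), up 2 to (1,4), left 2 to (1,2) — 9 moves in all.
Check: order respected ((2,1) at step 1, (1,4) at step 7).

(3,1) (2,1) (2,2) (3,2) (3,3) (3,4) (2,4) (1,4) (1,3) (1,2)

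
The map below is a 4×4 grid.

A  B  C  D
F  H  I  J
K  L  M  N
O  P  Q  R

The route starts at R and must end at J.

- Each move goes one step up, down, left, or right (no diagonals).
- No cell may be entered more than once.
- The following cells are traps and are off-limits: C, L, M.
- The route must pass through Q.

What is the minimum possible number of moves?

Any route passes through Q somewhere between R and J. Summing Manhattan distances along the two legs (R → Q → J) gives a lower bound of 1 + 3 = 4 moves.
The shortest route satisfying every rule uses 8 moves: R → Q → P → O → K → F → H → I → J.
The bound of 4 isn't tight here; checking systematically, no route of length 4 through 7 satisfies every constraint (on a 4-connected grid the length of any start-to-goal walk has the same parity as the Manhattan bound, so only lengths 4, 6, 8, … need checking), so 8 is the minimum.

8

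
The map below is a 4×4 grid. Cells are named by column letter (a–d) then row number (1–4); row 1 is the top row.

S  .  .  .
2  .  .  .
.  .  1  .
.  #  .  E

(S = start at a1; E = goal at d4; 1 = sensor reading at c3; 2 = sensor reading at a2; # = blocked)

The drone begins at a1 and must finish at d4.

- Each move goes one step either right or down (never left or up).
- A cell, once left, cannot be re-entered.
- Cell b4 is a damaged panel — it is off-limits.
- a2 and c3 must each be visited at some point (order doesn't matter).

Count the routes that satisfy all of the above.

6

A right/down-only route from a1 to d4 makes exactly 3 down-moves and 3 right-moves in some order.
With no other constraints that would be C(6,3) = 20 routes.
A monotone route can only reach the required cells in the order a2, c3, so split there and multiply the segment counts (each segment already excludes blocked cells): a1→a2: 1; a2→c3: 3; c3→d4: 2; product = 6.
That gives 6 routes.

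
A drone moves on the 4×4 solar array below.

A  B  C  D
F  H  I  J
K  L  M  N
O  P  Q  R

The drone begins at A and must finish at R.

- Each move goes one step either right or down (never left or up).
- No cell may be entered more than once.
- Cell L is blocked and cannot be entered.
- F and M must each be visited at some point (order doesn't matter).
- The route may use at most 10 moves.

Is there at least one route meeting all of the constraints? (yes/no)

One route that works: A → F → H → I → M → Q → R.

yes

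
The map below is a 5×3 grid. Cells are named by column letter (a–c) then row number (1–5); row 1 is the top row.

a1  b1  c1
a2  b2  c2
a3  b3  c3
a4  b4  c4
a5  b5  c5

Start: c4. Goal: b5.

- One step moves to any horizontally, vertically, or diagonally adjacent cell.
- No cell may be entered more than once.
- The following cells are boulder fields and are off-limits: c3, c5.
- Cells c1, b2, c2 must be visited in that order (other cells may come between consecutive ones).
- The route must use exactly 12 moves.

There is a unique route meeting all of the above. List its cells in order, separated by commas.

c4, b4, a3, a2, a1, b1, c1, b2, c2, b3, a4, a5, b5

The waypoints must appear in the order c1, b2, c2, with no cell reused.
Route from c4: left to b4, up-left to a3, 2× up (reaching a1), 2× right (reaching c1), down-left to b2, right to c2, 2× down-left (reaching a4), down to a5, right to b5 — 12 moves in all.
Check: order respected (c1 at step 6, b2 at step 7, c2 at step 8); 12 moves as required.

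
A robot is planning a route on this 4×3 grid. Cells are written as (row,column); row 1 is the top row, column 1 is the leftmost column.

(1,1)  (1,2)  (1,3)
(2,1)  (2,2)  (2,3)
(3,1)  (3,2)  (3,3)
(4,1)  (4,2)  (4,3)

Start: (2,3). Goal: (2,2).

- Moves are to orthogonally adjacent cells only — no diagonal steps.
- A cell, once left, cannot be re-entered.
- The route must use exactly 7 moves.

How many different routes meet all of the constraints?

Need simple routes of exactly 7 moves from (2,3) to (2,2) (Manhattan distance 1, so 3 moves are spent on a detour and 3 undoing it).
Enumerating: (2,3) (1,3) (1,2) (1,1) (2,1) (3,1) (3,2) (2,2) | (2,3) (3,3) (4,3) (4,2) (3,2) (3,1) (2,1) (2,2) | (2,3) (3,3) (4,3) (4,2) (4,1) (3,1) (2,1) (2,2) | (2,3) (3,3) (4,3) (4,2) (4,1) (3,1) (3,2) (2,2) | (2,3) (3,3) (3,2) (4,2) (4,1) (3,1) (2,1) (2,2) | (2,3) (3,3) (3,2) (3,1) (2,1) (1,1) (1,2) (2,2).
That gives 6 routes.

6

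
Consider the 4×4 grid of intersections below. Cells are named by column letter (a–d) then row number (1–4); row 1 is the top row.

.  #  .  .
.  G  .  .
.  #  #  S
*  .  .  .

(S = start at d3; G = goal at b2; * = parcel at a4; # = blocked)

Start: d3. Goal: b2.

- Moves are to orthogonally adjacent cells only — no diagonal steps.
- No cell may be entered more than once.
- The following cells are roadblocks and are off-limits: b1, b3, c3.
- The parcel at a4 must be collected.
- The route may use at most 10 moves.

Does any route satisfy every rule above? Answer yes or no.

One route that works: d3 → d4 → c4 → b4 → a4 → a3 → a2 → b2.

yes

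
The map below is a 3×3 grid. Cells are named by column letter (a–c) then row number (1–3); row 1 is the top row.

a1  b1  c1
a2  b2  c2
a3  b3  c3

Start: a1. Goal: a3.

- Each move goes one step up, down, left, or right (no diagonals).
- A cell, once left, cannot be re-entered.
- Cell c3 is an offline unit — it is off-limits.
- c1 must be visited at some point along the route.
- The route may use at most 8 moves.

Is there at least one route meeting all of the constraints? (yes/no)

yes

One route that works: a1 → b1 → c1 → c2 → b2 → b3 → a3.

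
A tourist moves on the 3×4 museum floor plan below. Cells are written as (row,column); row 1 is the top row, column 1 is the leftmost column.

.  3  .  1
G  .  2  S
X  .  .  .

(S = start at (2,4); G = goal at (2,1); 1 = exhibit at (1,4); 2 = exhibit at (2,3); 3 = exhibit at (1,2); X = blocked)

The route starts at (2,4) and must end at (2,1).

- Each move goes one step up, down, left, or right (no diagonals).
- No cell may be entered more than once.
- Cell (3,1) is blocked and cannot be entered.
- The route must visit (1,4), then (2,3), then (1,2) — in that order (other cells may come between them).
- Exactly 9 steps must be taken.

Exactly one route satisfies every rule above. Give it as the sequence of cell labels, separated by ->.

The waypoints must appear in the order (1,4), (2,3), (1,2), with no cell reused.
Route from (2,4): up 1 to (1,4), left 1 to (1,3), down 2 to (3,3), left 1 to (3,2), up 2 to (1,2), left 1 to (1,1), down 1 to (2,1) — 9 moves in all.
Check: order respected (1 at step 1, 2 at step 3, 3 at step 7); 9 moves as required.

(2,4) -> (1,4) -> (1,3) -> (2,3) -> (3,3) -> (3,2) -> (2,2) -> (1,2) -> (1,1) -> (2,1)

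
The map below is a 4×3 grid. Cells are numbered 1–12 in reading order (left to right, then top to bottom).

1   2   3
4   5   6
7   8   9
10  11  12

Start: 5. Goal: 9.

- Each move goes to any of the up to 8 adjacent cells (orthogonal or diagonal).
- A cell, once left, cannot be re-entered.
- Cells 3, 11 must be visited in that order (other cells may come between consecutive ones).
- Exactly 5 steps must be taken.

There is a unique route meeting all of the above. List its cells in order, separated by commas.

5, 3, 6, 8, 11, 9

The waypoints must appear in the order 3, 11, with no cell reused.
Route from 5: up-right to 3, down to 6, down-left to 8, down to 11, up-right to 9 — 5 moves in all.
Check: order respected (3 at step 1, 11 at step 4); 5 moves as required.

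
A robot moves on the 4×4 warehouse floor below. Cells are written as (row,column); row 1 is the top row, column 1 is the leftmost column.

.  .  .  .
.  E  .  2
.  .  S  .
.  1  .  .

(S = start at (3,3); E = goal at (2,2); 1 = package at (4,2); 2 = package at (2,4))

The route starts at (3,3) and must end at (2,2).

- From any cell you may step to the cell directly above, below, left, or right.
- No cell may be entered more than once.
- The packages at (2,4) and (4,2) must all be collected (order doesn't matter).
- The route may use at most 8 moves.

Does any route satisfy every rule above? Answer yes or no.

yes

One route that works: (3,3) → (2,3) → (2,4) → (3,4) → (4,4) → (4,3) → (4,2) → (3,2) → (2,2).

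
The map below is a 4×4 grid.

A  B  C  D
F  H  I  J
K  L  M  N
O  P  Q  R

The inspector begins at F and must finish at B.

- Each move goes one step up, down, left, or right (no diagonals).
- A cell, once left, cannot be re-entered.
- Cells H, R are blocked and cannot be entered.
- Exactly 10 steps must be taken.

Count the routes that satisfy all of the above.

Need simple routes of exactly 10 moves from F to B (Manhattan distance 2, so 4 moves are spent on a detour and 4 undoing it).
Branch systematically from the start, pruning whenever the remaining move budget drops below the Manhattan distance to B or differs from it in parity. Every completion starts via K: 9 (no valid completion starts via A).
That gives 9 routes.

9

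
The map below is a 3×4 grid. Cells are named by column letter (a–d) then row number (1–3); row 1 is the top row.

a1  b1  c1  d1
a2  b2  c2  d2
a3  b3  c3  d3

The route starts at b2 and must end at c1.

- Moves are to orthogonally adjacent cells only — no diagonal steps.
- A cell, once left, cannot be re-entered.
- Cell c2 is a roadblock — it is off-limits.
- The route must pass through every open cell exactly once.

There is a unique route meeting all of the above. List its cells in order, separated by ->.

b2 -> b1 -> a1 -> a2 -> a3 -> b3 -> c3 -> d3 -> d2 -> d1 -> c1

Need to visit all 11 open cells exactly once, starting at b2 and ending at c1.
Cell d3 has only two open neighbours (d2 and c3), so the path must pass straight through it: one of those is the cell it's entered from and the other is where it exits.
Route from b2: up to b1, left to a1, 2× down (reaching a3), 3× right (reaching d3), 2× up (reaching d1), left to c1 — 10 moves in all.
Check: all 11 open cells covered.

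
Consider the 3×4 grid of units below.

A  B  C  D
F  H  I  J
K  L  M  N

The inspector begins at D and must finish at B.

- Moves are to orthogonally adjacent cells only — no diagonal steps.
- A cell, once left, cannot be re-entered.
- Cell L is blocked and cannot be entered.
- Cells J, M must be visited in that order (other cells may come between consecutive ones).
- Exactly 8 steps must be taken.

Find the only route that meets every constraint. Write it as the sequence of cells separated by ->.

D -> J -> N -> M -> I -> H -> F -> A -> B

The waypoints must appear in the order J, M, with no cell reused.
Route from D: 2× down (reaching N), left to M, up to I, 2× left (reaching F), up to A, right to B — 8 moves in all.
Check: order respected (J at step 1, M at step 3); 8 moves as required.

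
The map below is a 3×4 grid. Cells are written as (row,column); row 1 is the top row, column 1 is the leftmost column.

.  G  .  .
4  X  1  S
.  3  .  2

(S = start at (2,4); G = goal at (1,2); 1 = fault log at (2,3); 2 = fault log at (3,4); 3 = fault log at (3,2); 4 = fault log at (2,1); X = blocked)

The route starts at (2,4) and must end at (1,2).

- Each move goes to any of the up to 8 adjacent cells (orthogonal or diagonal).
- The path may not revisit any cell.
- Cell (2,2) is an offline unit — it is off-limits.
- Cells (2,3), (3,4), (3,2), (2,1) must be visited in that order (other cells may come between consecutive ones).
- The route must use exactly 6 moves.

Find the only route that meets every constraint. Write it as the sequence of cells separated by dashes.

(2,4) - (2,3) - (3,4) - (3,3) - (3,2) - (2,1) - (1,2)

The waypoints must appear in the order (2,3), (3,4), (3,2), (2,1), with no cell reused.
Route from (2,4): left 1 to (2,3), down-right 1 to (3,4), left 2 to (3,2), up-left 1 to (2,1), up-right 1 to (1,2) — 6 moves in all.
Check: order respected (1 at step 1, 2 at step 2, 3 at step 4, 4 at step 5); 6 moves as required.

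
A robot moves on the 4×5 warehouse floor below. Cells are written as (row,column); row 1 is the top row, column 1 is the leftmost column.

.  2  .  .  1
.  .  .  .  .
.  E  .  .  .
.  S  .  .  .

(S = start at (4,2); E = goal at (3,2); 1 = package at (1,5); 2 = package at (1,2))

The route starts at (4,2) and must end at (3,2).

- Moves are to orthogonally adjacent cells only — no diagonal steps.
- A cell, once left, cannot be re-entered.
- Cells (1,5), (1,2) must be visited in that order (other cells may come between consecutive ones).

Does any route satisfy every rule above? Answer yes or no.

One route that works: (4,2) → (4,3) → (3,3) → (2,3) → (2,4) → (2,5) → (1,5) → (1,4) → (1,3) → (1,2) → (2,2) → (3,2).

yes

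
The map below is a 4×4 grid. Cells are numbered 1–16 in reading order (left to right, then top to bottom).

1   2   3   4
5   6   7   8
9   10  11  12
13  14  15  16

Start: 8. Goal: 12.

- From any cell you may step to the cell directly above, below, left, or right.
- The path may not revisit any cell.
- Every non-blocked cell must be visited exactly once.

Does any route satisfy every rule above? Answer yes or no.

One route that works: 8 → 4 → 3 → 7 → 11 → 10 → 6 → 2 → 1 → 5 → 9 → 13 → 14 → 15 → 16 → 12.

yes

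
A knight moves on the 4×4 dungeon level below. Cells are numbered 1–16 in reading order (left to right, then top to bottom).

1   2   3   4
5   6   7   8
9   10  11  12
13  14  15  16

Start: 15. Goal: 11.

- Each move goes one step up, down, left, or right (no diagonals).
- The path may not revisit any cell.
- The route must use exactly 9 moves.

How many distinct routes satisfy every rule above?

21

Need simple routes of exactly 9 moves from 15 to 11 (Manhattan distance 1, so 4 moves are spent on a detour and 4 undoing it).
Branch systematically from the start, pruning whenever the remaining move budget drops below the Manhattan distance to 11 or differs from it in parity. Grouping the completions by first move — via 14: 16; via 16: 5 (no valid completion starts via 11) — and summing: 16 + 5 = 21.
That gives 21 routes.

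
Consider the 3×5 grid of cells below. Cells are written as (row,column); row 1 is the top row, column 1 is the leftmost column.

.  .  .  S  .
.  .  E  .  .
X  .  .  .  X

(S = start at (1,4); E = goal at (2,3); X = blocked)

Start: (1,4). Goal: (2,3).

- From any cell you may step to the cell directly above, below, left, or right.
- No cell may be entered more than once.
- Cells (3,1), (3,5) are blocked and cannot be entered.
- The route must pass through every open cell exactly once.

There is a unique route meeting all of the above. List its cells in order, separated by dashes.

(1,4) - (1,5) - (2,5) - (2,4) - (3,4) - (3,3) - (3,2) - (2,2) - (2,1) - (1,1) - (1,2) - (1,3) - (2,3)

Need to visit all 13 open cells exactly once, starting at (1,4) and ending at (2,3).
Cell (3,4) has only two open neighbours ((2,4) and (3,3)), so the path must pass straight through it: one of those is the cell it's entered from and the other is where it exits.
Route from (1,4): right 1 to (1,5), down 1 to (2,5), left 1 to (2,4), down 1 to (3,4), left 2 to (3,2), up 1 to (2,2), left 1 to (2,1), up 1 to (1,1), right 2 to (1,3), down 1 to (2,3) — 12 moves in all.
Check: all 13 open cells covered.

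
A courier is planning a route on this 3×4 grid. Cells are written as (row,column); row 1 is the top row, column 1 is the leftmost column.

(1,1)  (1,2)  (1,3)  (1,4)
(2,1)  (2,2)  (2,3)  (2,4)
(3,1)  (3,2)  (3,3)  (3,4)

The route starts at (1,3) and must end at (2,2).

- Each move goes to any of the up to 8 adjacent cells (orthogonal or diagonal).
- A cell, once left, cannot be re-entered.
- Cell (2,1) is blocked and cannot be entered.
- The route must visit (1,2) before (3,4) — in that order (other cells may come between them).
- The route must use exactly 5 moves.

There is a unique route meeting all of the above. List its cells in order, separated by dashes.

The waypoints must appear in the order (1,2), (3,4), with no cell reused.
Route from (1,3): left 1 to (1,2), down-right 2 to (3,4), left 1 to (3,3), up-left 1 to (2,2) — 5 moves in all.
Check: order respected ((1,2) at step 1, (3,4) at step 3); 5 moves as required.

(1,3) - (1,2) - (2,3) - (3,4) - (3,3) - (2,2)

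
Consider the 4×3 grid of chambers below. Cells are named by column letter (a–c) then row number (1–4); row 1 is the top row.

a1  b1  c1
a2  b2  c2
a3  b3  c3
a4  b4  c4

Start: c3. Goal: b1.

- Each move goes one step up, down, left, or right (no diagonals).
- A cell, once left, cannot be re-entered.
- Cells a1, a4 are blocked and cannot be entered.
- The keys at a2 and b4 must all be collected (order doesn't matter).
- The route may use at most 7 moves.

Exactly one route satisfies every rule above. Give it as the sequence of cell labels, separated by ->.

c3 -> c4 -> b4 -> b3 -> a3 -> a2 -> b2 -> b1

The budget equals the shortest possible length, so every move has to be on a shortest route through the required cells.
Route from c3: down 1 to c4, left 1 to b4, up 1 to b3, left 1 to a3, up 1 to a2, right 1 to b2, up 1 to b1 — 7 moves in all.
Check: all required cells visited; 7 ≤ 7 moves.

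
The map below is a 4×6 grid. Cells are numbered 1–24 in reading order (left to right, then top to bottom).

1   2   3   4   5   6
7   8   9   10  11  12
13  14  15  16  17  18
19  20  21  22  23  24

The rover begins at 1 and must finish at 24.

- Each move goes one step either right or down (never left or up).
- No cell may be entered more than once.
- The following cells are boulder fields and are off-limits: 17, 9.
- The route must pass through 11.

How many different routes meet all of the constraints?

2

A right/down-only route from 1 to 24 makes exactly 3 down-moves and 5 right-moves in some order.
With no other constraints that would be C(8,3) = 56 routes.
Split at 11 and multiply the segment counts (each segment already excludes blocked cells): 1→11: 2; 11→24: 1; product = 2.
That gives 2 routes.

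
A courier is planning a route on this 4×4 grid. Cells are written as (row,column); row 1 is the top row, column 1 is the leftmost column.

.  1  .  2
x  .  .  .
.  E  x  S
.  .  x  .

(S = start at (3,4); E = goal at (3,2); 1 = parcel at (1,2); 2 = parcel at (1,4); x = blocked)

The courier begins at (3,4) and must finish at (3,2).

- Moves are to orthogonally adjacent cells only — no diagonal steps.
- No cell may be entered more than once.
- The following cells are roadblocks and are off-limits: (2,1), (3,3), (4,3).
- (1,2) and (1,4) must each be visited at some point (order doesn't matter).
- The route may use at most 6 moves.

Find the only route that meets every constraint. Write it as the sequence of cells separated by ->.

The 6-move cap with required stops at (1,2), (1,4) leaves no slack for detours.
Route from (3,4): up 2 to (1,4), left 2 to (1,2), down 2 to (3,2) — 6 moves in all.
Check: all required cells visited; 6 ≤ 6 moves.

(3,4) -> (2,4) -> (1,4) -> (1,3) -> (1,2) -> (2,2) -> (3,2)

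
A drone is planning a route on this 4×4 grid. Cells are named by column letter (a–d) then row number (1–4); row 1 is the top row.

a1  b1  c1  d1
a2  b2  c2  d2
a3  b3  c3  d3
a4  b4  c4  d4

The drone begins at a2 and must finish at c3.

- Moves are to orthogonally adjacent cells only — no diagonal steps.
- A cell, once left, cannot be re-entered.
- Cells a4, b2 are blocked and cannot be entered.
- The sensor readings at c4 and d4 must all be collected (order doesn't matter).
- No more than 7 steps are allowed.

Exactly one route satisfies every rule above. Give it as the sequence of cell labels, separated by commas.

Any route must reach c4 and d4 and still end at c3 within 7 moves, so the order of the required stops is forced.
Route from a2: down to a3, right to b3, down to b4, 2× right (reaching d4), up to d3, left to c3 — 7 moves in all.
Check: all required cells visited; 7 ≤ 7 moves.

a2, a3, b3, b4, c4, d4, d3, c3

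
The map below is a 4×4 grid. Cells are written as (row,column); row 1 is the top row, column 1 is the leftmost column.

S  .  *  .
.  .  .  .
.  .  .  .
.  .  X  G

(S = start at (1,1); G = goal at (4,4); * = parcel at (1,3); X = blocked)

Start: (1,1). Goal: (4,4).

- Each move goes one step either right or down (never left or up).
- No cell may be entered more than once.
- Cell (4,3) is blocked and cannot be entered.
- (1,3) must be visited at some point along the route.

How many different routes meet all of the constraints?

A right/down-only route from (1,1) to (4,4) makes exactly 3 down-moves and 3 right-moves in some order.
With no other constraints that would be C(6,3) = 20 routes.
Split at (1,3) and multiply the segment counts (each segment already excludes blocked cells): (1,1)→(1,3): 1; (1,3)→(4,4): 3; product = 3.
That gives 3 routes.

3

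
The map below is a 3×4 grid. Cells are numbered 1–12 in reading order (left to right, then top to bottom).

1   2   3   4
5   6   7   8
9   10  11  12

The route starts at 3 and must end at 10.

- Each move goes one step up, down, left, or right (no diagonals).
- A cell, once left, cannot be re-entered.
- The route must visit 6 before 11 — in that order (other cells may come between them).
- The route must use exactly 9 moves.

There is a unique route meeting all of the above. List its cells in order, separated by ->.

The waypoints must appear in the order 6, 11, with no cell reused.
Route from 3: 2× left (reaching 1), down to 5, 3× right (reaching 8), down to 12, 2× left (reaching 10) — 9 moves in all.
Check: order respected (6 at step 4, 11 at step 8); 9 moves as required.

3 -> 2 -> 1 -> 5 -> 6 -> 7 -> 8 -> 12 -> 11 -> 10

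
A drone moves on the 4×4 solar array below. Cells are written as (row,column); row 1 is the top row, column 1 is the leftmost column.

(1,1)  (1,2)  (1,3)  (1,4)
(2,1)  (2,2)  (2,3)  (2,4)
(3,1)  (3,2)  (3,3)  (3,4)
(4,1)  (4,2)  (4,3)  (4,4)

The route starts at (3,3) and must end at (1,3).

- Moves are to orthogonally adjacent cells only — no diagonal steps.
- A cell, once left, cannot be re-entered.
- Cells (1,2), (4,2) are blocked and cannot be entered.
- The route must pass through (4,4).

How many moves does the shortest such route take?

Any route passes through (4,4) somewhere between (3,3) and (1,3). Summing Manhattan distances along the two legs ((3,3) → (4,4) → (1,3)) gives a lower bound of 2 + 4 = 6 moves.
A route of 6 moves achieves this: (3,3) → (4,3) → (4,4) → (3,4) → (2,4) → (1,4) → (1,3).
Since 6 matches the lower bound, it is optimal.

6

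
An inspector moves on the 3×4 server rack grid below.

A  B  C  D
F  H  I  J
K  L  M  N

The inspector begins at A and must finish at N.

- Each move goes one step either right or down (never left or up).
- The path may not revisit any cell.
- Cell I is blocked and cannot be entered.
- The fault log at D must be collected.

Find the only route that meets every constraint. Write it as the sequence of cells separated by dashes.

Moves only go right or down, so the column and row indices never decrease.
Route from A: right 3 to D, down 2 to N — 5 moves in all.
Check: all required cells visited.

A - B - C - D - J - N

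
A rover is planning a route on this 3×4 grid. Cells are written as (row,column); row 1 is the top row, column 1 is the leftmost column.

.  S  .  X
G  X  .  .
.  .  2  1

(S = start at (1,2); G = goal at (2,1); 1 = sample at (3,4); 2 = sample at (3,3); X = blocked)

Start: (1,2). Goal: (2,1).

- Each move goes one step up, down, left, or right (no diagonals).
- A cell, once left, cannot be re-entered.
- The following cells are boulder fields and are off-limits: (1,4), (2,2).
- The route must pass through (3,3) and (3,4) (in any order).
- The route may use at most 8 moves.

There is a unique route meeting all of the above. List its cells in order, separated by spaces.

(1,2) (1,3) (2,3) (2,4) (3,4) (3,3) (3,2) (3,1) (2,1)

The budget equals the shortest possible length, so every move has to be on a shortest route through the required cells.
Route from (1,2): right to (1,3), down to (2,3), right to (2,4), down to (3,4), 3× left (reaching (3,1)), up to (2,1) — 8 moves in all.
Check: all required cells visited; 8 ≤ 8 moves.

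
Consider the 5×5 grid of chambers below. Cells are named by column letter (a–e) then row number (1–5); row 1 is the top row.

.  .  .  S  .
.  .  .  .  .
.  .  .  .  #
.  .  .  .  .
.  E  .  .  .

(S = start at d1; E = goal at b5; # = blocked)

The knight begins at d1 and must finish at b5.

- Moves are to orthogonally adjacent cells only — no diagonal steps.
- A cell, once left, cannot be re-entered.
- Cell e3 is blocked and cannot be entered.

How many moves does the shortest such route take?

The Manhattan distance from d1 to b5 is |1−5| + |4−2| = 6, so at least 6 moves are needed.
A route of 6 moves achieves this: d1 → d2 → d3 → d4 → d5 → c5 → b5.
Since 6 matches the lower bound, it is optimal.

6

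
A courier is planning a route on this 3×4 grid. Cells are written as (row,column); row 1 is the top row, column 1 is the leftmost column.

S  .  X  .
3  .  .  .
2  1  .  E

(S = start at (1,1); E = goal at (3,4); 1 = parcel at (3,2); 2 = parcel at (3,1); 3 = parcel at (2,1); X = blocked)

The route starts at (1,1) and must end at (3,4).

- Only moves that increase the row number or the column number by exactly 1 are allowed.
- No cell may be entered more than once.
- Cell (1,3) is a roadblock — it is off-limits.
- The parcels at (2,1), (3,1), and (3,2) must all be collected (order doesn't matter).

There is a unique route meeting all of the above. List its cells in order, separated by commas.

Moves only go right or down, so the column and row indices never decrease.
Route from (1,1): 2× down (reaching (3,1)), 3× right (reaching (3,4)) — 5 moves in all.
Check: all required cells visited.

(1,1), (2,1), (3,1), (3,2), (3,3), (3,4)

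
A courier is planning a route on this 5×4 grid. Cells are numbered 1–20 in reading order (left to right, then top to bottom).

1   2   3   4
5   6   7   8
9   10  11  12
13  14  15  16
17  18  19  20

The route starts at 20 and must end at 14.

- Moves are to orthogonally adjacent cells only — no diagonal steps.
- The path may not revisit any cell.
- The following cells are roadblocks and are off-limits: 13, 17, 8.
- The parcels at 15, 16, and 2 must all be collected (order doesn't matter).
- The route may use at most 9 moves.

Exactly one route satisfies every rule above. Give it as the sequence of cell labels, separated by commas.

20, 16, 15, 11, 7, 3, 2, 6, 10, 14

Any route must reach 15, 16, and 2 and still end at 14 within 9 moves, so the order of the required stops is forced.
Route from 20: up to 16, left to 15, 3× up (reaching 3), left to 2, 3× down (reaching 14) — 9 moves in all.
Check: all required cells visited; 9 ≤ 9 moves.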